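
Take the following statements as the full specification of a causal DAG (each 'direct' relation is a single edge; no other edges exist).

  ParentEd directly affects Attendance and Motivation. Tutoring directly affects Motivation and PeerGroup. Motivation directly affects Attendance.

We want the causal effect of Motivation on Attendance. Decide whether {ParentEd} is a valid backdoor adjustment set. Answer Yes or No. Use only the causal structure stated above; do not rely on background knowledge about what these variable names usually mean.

Backdoor paths from Motivation to Attendance (paths whose first edge points into Motivation):
  P1: Motivation <- ParentEd -> Attendance
Condition 1 (no descendant of Motivation in the set): holds — descendants of Motivation are {Attendance}; none are in {ParentEd}.
Condition 2 (every backdoor path blocked by {ParentEd}):
  P1: blocked at fork node ParentEd ∈ conditioning set.
{ParentEd} satisfies the backdoor criterion.

Yes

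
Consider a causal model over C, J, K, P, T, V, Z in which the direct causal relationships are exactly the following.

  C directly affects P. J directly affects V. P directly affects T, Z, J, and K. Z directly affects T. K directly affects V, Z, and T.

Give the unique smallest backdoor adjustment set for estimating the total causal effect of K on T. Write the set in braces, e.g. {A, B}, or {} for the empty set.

Variables eligible for adjustment (non-descendants of K, excluding K and T): {C, J, P}.
Backdoor paths from K to T:
  P1: K <- P -> Z -> T
  P2: K <- P -> T
The empty set is not sufficient: P1 (K <- P -> Z -> T) has no collider blocking it and no conditioned non-collider, so it is open.
Try {P}:
  P1: blocked at fork node P ∈ conditioning set.
  P2: blocked at fork node P ∈ conditioning set.
{P} contains no descendant of K and blocks every backdoor path.
No other singleton works — e.g. {C} leaves P1 open — so {P} is the unique smallest valid adjustment set.

{P}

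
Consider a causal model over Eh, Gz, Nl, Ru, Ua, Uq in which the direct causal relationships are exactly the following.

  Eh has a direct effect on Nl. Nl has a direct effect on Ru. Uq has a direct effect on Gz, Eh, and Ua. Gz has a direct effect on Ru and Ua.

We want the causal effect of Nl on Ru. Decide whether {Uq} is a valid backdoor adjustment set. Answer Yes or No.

Yes

Backdoor paths from Nl to Ru (paths whose first edge points into Nl):
  P1: Nl <- Eh <- Uq -> Gz -> Ru
  P2: Nl <- Eh <- Uq -> Ua <- Gz -> Ru
Condition 1 (no descendant of Nl in the set): holds — descendants of Nl are {Ru}; none are in {Uq}.
Condition 2 (every backdoor path blocked by {Uq}):
  P1: blocked at fork node Uq ∈ conditioning set.
  P2: blocked at fork node Uq ∈ conditioning set.
{Uq} satisfies the backdoor criterion.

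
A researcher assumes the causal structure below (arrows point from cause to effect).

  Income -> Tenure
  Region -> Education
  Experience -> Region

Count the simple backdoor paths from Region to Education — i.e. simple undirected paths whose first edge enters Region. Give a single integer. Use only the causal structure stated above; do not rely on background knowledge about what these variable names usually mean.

A backdoor path from Region to Education is any simple undirected path whose first edge points into Region (i.e. leaves Region via a parent).
Parents of Region: {Experience}.
No simple path from any parent of Region reaches Education without revisiting Region, so there are no backdoor paths.

0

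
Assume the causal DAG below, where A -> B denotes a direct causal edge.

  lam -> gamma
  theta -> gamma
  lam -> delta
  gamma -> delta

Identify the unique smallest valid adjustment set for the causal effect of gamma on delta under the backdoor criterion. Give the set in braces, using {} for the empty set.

{lam}

Variables eligible for adjustment (non-descendants of gamma, excluding gamma and delta): {lam, theta}.
Backdoor paths from gamma to delta:
  P1: gamma <- lam -> delta
The empty set is not sufficient: P1 (gamma <- lam -> delta) has no collider blocking it and no conditioned non-collider, so it is open.
Try {lam}:
  P1: blocked at fork node lam ∈ conditioning set.
{lam} contains no descendant of gamma and blocks every backdoor path.
No other singleton works — e.g. {theta} leaves P1 open — so {lam} is the unique smallest valid adjustment set.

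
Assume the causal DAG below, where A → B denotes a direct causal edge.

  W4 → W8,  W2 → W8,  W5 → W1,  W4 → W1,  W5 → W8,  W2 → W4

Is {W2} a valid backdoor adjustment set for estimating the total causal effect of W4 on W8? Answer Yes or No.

Backdoor paths from W4 to W8 (paths whose first edge points into W4):
  P1: W4 <- W2 -> W8
Condition 1 (no descendant of W4 in the set): holds — descendants of W4 are {W1, W8}; none are in {W2}.
Condition 2 (every backdoor path blocked by {W2}):
  P1: blocked at fork node W2 ∈ conditioning set.
{W2} satisfies the backdoor criterion.

Yes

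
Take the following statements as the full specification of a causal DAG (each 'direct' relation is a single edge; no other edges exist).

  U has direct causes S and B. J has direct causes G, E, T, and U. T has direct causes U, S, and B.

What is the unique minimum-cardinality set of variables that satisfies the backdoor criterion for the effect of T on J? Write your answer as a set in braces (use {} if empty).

Variables eligible for adjustment (non-descendants of T, excluding T and J): {B, E, G, S, U}.
Backdoor paths from T to J:
  P1: T <- B -> U -> J
  P2: T <- S -> U -> J
  P3: T <- U -> J
The empty set is not sufficient: P1 (T <- B -> U -> J) has no collider blocking it and no conditioned non-collider, so it is open.
Try {U}:
  P1: blocked at chain node U ∈ conditioning set.
  P2: blocked at chain node U ∈ conditioning set.
  P3: blocked at fork node U ∈ conditioning set.
{U} contains no descendant of T and blocks every backdoor path.
No other singleton works — e.g. {B} leaves P2 open — so {U} is the unique smallest valid adjustment set.

{U}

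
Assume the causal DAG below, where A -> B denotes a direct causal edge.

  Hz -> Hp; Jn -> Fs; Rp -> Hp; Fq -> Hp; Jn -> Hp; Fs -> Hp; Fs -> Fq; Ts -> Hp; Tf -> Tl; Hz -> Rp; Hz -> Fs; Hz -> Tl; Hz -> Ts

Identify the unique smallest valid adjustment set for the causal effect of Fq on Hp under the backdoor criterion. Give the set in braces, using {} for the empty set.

Variables eligible for adjustment (non-descendants of Fq, excluding Fq and Hp): {Fs, Hz, Jn, Rp, Tf, Tl, Ts}.
Backdoor paths from Fq to Hp:
  P1: Fq <- Fs <- Jn -> Hp
  P2: Fq <- Fs <- Hz -> Rp -> Hp
  P3: Fq <- Fs <- Hz -> Ts -> Hp
  P4: Fq <- Fs <- Hz -> Hp
  P5: Fq <- Fs -> Hp
The empty set is not sufficient: P1 (Fq <- Fs <- Jn -> Hp) has no collider blocking it and no conditioned non-collider, so it is open.
Try {Fs}:
  P1: blocked at chain node Fs ∈ conditioning set.
  P2: blocked at chain node Fs ∈ conditioning set.
  P3: blocked at chain node Fs ∈ conditioning set.
  P4: blocked at chain node Fs ∈ conditioning set.
  P5: blocked at fork node Fs ∈ conditioning set.
{Fs} contains no descendant of Fq and blocks every backdoor path.
No other singleton works — e.g. {Jn} leaves P2 open — so {Fs} is the unique smallest valid adjustment set.

{Fs}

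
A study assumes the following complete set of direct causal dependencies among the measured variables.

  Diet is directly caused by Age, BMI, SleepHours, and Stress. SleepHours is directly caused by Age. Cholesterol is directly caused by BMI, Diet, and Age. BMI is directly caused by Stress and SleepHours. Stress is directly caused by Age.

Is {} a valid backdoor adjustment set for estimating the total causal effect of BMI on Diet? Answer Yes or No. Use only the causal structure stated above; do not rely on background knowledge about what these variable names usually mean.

Backdoor paths from BMI to Diet (paths whose first edge points into BMI):
  P1: BMI <- SleepHours <- Age -> Stress -> Diet
  P2: BMI <- SleepHours <- Age -> Diet
  P3: BMI <- SleepHours <- Age -> Cholesterol <- Diet
  P4: BMI <- SleepHours -> Diet
  P5: BMI <- Stress <- Age -> SleepHours -> Diet
  P6: BMI <- Stress <- Age -> Diet
  P7: BMI <- Stress <- Age -> Cholesterol <- Diet
  P8: BMI <- Stress -> Diet
Condition 1 (no descendant of BMI in the set): holds — descendants of BMI are {Cholesterol, Diet}; none are in {}.
Condition 2 (every backdoor path blocked by {}):
  P1: open — no interior node is in the conditioning set.
  P2: open — no interior node is in the conditioning set.
  P3: blocked at collider Cholesterol (neither it nor any descendant is in the conditioning set).
  P4: open — no interior node is in the conditioning set.
  P5: open — no interior node is in the conditioning set.
  P6: open — no interior node is in the conditioning set.
  P7: blocked at collider Cholesterol (neither it nor any descendant is in the conditioning set).
  P8: open — no interior node is in the conditioning set.
{} does not satisfy the backdoor criterion.

No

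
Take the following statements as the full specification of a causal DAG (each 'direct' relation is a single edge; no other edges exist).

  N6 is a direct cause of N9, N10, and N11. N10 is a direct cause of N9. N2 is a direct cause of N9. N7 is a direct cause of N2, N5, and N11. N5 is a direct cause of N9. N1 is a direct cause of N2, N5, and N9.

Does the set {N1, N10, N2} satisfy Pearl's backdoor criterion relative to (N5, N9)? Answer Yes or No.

Yes

Backdoor paths from N5 to N9 (paths whose first edge points into N5):
  P1: N5 <- N7 -> N2 <- N1 -> N9
  P2: N5 <- N7 -> N2 -> N9
  P3: N5 <- N7 -> N11 <- N6 -> N10 -> N9
  P4: N5 <- N7 -> N11 <- N6 -> N9
  P5: N5 <- N1 -> N2 <- N7 -> N11 <- N6 -> N10 -> N9
  P6: N5 <- N1 -> N2 <- N7 -> N11 <- N6 -> N9
  P7: N5 <- N1 -> N2 -> N9
  P8: N5 <- N1 -> N9
Condition 1 (no descendant of N5 in the set): holds — descendants of N5 are {N9}; none are in {N1, N10, N2}.
Condition 2 (every backdoor path blocked by {N1, N10, N2}):
  P1: blocked at fork node N1 ∈ conditioning set.
  P2: blocked at chain node N2 ∈ conditioning set.
  P3: blocked at collider N11 (neither it nor any descendant is in the conditioning set).
  P4: blocked at collider N11 (neither it nor any descendant is in the conditioning set).
  P5: blocked at fork node N1 ∈ conditioning set.
  P6: blocked at fork node N1 ∈ conditioning set.
  P7: blocked at fork node N1 ∈ conditioning set.
  P8: blocked at fork node N1 ∈ conditioning set.
{N1, N10, N2} satisfies the backdoor criterion.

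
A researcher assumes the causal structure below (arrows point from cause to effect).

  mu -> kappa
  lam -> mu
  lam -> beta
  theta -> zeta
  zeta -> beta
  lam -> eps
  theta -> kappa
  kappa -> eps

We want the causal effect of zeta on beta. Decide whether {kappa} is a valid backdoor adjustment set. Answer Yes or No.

Backdoor paths from zeta to beta (paths whose first edge points into zeta):
  P1: zeta <- theta -> kappa <- mu <- lam -> beta
  P2: zeta <- theta -> kappa -> eps <- lam -> beta
Condition 1 (no descendant of zeta in the set): holds — descendants of zeta are {beta}; none are in {kappa}.
Condition 2 (every backdoor path blocked by {kappa}):
  P1: open — collider(s) kappa are conditioned on (or have a conditioned descendant) and no non-collider on the path is in the set.
  P2: blocked at chain node kappa ∈ conditioning set.
{kappa} does not satisfy the backdoor criterion.

No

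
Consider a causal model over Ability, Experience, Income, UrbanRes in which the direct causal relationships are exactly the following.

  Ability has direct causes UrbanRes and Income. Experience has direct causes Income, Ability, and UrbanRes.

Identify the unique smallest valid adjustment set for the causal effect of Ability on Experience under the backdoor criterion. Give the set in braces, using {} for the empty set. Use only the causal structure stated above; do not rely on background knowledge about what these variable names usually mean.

{Income, UrbanRes}

Variables eligible for adjustment (non-descendants of Ability, excluding Ability and Experience): {Income, UrbanRes}.
Backdoor paths from Ability to Experience:
  P1: Ability <- Income -> Experience
  P2: Ability <- UrbanRes -> Experience
The empty set is not sufficient: P1 (Ability <- Income -> Experience) has no collider blocking it and no conditioned non-collider, so it is open.
Try {Income, UrbanRes}:
  P1: blocked at fork node Income ∈ conditioning set.
  P2: blocked at fork node UrbanRes ∈ conditioning set.
{Income, UrbanRes} contains no descendant of Ability and blocks every backdoor path.
Every element of {Income, UrbanRes} is needed (dropping Income leaves P1 open; dropping UrbanRes leaves P2 open), so no proper subset is valid.
Among all size-2 subsets of the eligible variables, only {Income, UrbanRes} blocks every backdoor path, so it is the unique smallest valid adjustment set.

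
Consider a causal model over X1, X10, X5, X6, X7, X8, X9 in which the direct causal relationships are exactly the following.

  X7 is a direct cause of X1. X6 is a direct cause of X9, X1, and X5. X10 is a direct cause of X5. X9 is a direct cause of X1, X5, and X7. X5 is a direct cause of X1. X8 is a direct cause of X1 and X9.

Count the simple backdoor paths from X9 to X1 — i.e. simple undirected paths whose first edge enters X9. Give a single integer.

A backdoor path from X9 to X1 is any simple undirected path whose first edge points into X9 (i.e. leaves X9 via a parent).
Parents of X9: {X6, X8}.
Enumerating:
  P1: X9 <- X6 -> X5 -> X1
  P2: X9 <- X6 -> X1
  P3: X9 <- X8 -> X1
That exhausts the simple backdoor paths. Count: 3.

3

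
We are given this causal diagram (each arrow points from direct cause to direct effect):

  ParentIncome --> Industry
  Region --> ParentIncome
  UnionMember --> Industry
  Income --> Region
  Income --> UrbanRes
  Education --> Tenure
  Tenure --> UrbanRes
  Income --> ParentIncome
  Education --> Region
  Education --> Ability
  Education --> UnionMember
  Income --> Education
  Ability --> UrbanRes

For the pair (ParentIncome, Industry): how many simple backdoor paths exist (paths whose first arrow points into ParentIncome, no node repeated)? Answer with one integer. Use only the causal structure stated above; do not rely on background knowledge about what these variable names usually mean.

A backdoor path from ParentIncome to Industry is any simple undirected path whose first edge points into ParentIncome (i.e. leaves ParentIncome via a parent).
Parents of ParentIncome: {Income, Region}.
Enumerating:
  P1: ParentIncome <- Income -> Education -> UnionMember -> Industry
  P2: ParentIncome <- Income -> Region <- Education -> UnionMember -> Industry
  P3: ParentIncome <- Income -> UrbanRes <- Tenure <- Education -> UnionMember -> Industry
  P4: ParentIncome <- Income -> UrbanRes <- Ability <- Education -> UnionMember -> Industry
  P5: ParentIncome <- Region <- Income -> Education -> UnionMember -> Industry
  P6: ParentIncome <- Region <- Income -> UrbanRes <- Tenure <- Education -> UnionMember -> Industry
  P7: ParentIncome <- Region <- Income -> UrbanRes <- Ability <- Education -> UnionMember -> Industry
  P8: ParentIncome <- Region <- Education -> UnionMember -> Industry
That exhausts the simple backdoor paths. Count: 8.

8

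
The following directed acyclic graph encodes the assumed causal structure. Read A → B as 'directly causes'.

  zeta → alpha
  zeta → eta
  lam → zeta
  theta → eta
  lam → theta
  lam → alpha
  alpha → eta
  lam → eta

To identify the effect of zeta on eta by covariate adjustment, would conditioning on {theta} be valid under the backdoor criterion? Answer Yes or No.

Backdoor paths from zeta to eta (paths whose first edge points into zeta):
  P1: zeta <- lam -> theta -> eta
  P2: zeta <- lam -> alpha -> eta
  P3: zeta <- lam -> eta
Condition 1 (no descendant of zeta in the set): holds — descendants of zeta are {alpha, eta}; none are in {theta}.
Condition 2 (every backdoor path blocked by {theta}):
  P1: blocked at chain node theta ∈ conditioning set.
  P2: open — no interior node is in the conditioning set.
  P3: open — no interior node is in the conditioning set.
{theta} does not satisfy the backdoor criterion.

No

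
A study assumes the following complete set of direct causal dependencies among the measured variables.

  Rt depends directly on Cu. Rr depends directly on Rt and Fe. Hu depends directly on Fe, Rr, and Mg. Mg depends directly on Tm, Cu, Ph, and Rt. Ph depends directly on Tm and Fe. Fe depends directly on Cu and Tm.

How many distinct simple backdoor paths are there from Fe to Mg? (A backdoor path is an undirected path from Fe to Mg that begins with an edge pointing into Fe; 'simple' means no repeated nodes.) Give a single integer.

A backdoor path from Fe to Mg is any simple undirected path whose first edge points into Fe (i.e. leaves Fe via a parent).
Parents of Fe: {Cu, Tm}.
Enumerating:
  P1: Fe <- Cu -> Rt -> Rr -> Hu <- Mg
  P2: Fe <- Cu -> Rt -> Mg
  P3: Fe <- Cu -> Mg
  P4: Fe <- Tm -> Ph -> Mg
  P5: Fe <- Tm -> Mg
That exhausts the simple backdoor paths. Count: 5.

5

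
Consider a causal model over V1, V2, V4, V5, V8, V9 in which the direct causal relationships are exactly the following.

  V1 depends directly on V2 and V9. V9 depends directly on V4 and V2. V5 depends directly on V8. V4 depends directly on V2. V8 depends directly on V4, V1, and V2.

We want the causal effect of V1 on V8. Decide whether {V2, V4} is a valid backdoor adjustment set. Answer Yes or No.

Yes

Backdoor paths from V1 to V8 (paths whose first edge points into V1):
  P1: V1 <- V2 -> V4 -> V8
  P2: V1 <- V2 -> V9 <- V4 -> V8
  P3: V1 <- V2 -> V8
  P4: V1 <- V9 <- V2 -> V4 -> V8
  P5: V1 <- V9 <- V2 -> V8
  P6: V1 <- V9 <- V4 <- V2 -> V8
  P7: V1 <- V9 <- V4 -> V8
Condition 1 (no descendant of V1 in the set): holds — descendants of V1 are {V5, V8}; none are in {V2, V4}.
Condition 2 (every backdoor path blocked by {V2, V4}):
  P1: blocked at fork node V2 ∈ conditioning set.
  P2: blocked at fork node V2 ∈ conditioning set.
  P3: blocked at fork node V2 ∈ conditioning set.
  P4: blocked at fork node V2 ∈ conditioning set.
  P5: blocked at fork node V2 ∈ conditioning set.
  P6: blocked at chain node V4 ∈ conditioning set.
  P7: blocked at fork node V4 ∈ conditioning set.
{V2, V4} satisfies the backdoor criterion.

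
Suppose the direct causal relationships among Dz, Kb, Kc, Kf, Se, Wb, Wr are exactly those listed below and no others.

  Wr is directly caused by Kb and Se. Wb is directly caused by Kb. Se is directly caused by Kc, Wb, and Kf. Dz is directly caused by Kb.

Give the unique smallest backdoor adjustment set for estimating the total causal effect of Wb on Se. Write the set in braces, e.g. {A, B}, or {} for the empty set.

{}

Variables eligible for adjustment (non-descendants of Wb, excluding Wb and Se): {Dz, Kb, Kc, Kf}.
Backdoor paths from Wb to Se:
  P1: Wb <- Kb -> Wr <- Se
Each backdoor path contains an unconditioned collider, so every path is already blocked with the empty conditioning set:
  P1: blocked at collider Wr (neither it nor any descendant is in the conditioning set).
The empty set is therefore the unique smallest valid set.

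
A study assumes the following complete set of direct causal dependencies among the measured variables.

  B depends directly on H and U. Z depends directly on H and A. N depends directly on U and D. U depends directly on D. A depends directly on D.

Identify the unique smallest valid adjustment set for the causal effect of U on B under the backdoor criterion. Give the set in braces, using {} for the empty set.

Variables eligible for adjustment (non-descendants of U, excluding U and B): {A, D, H, Z}.
Backdoor paths from U to B:
  P1: U <- D -> A -> Z <- H -> B
Each backdoor path contains an unconditioned collider, so every path is already blocked with the empty conditioning set:
  P1: blocked at collider Z (neither it nor any descendant is in the conditioning set).
The empty set is therefore the unique smallest valid set.

{}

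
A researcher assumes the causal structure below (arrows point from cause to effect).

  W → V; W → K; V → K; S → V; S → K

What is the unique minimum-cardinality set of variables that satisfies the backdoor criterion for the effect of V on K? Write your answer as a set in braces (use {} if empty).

Variables eligible for adjustment (non-descendants of V, excluding V and K): {S, W}.
Backdoor paths from V to K:
  P1: V <- W -> K
  P2: V <- S -> K
The empty set is not sufficient: P1 (V <- W -> K) has no collider blocking it and no conditioned non-collider, so it is open.
Try {S, W}:
  P1: blocked at fork node W ∈ conditioning set.
  P2: blocked at fork node S ∈ conditioning set.
{S, W} contains no descendant of V and blocks every backdoor path.
Every element of {S, W} is needed (dropping S leaves P2 open; dropping W leaves P1 open), so no proper subset is valid.
Among all size-2 subsets of the eligible variables, only {S, W} blocks every backdoor path, so it is the unique smallest valid adjustment set.

{S, W}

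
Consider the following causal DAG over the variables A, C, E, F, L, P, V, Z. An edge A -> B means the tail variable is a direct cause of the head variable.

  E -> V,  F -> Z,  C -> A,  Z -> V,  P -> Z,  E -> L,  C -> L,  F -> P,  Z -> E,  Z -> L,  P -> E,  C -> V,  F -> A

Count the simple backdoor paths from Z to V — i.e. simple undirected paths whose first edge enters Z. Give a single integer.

A backdoor path from Z to V is any simple undirected path whose first edge points into Z (i.e. leaves Z via a parent).
Parents of Z: {F, P}.
Enumerating:
  P1: Z <- F -> P -> E -> V
  P2: Z <- F -> P -> E -> L <- C -> V
  P3: Z <- F -> A <- C -> V
  P4: Z <- F -> A <- C -> L <- E -> V
  P5: Z <- P <- F -> A <- C -> V
  P6: Z <- P <- F -> A <- C -> L <- E -> V
  P7: Z <- P -> E -> V
  P8: Z <- P -> E -> L <- C -> V
That exhausts the simple backdoor paths. Count: 8.

8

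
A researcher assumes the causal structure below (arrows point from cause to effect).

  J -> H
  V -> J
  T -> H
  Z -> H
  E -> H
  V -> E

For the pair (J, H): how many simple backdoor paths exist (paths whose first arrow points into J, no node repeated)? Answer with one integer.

A backdoor path from J to H is any simple undirected path whose first edge points into J (i.e. leaves J via a parent).
Parents of J: {V}.
Enumerating:
  P1: J <- V -> E -> H
That exhausts the simple backdoor paths. Count: 1.

1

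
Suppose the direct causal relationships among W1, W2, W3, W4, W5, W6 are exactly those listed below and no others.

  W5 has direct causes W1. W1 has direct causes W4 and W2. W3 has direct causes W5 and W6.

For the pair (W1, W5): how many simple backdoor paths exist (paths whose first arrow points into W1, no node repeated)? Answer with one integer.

A backdoor path from W1 to W5 is any simple undirected path whose first edge points into W1 (i.e. leaves W1 via a parent).
Parents of W1: {W2, W4}.
No simple path from any parent of W1 reaches W5 without revisiting W1, so there are no backdoor paths.

0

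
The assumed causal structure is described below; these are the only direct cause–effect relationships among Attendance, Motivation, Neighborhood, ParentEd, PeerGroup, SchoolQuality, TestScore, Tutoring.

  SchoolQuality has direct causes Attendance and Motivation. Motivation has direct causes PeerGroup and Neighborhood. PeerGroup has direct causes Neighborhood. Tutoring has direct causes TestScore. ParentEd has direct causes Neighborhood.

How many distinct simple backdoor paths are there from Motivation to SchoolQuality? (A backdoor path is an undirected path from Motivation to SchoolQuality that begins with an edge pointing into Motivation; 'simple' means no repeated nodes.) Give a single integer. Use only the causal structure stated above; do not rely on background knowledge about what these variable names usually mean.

0

A backdoor path from Motivation to SchoolQuality is any simple undirected path whose first edge points into Motivation (i.e. leaves Motivation via a parent).
Parents of Motivation: {Neighborhood, PeerGroup}.
No simple path from any parent of Motivation reaches SchoolQuality without revisiting Motivation, so there are no backdoor paths.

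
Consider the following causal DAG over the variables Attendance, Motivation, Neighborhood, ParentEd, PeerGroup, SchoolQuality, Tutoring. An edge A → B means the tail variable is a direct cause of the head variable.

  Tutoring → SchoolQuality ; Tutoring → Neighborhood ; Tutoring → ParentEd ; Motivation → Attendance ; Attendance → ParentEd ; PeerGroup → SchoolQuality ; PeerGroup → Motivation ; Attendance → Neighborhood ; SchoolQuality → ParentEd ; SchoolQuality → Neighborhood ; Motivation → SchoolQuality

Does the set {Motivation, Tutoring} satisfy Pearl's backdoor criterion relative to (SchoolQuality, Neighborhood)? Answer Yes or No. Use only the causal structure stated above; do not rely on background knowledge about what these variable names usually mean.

Backdoor paths from SchoolQuality to Neighborhood (paths whose first edge points into SchoolQuality):
  P1: SchoolQuality <- PeerGroup -> Motivation -> Attendance -> Neighborhood
  P2: SchoolQuality <- PeerGroup -> Motivation -> Attendance -> ParentEd <- Tutoring -> Neighborhood
  P3: SchoolQuality <- Tutoring -> Neighborhood
  P4: SchoolQuality <- Tutoring -> ParentEd <- Attendance -> Neighborhood
  P5: SchoolQuality <- Motivation -> Attendance -> Neighborhood
  P6: SchoolQuality <- Motivation -> Attendance -> ParentEd <- Tutoring -> Neighborhood
Condition 1 (no descendant of SchoolQuality in the set): holds — descendants of SchoolQuality are {Neighborhood, ParentEd}; none are in {Motivation, Tutoring}.
Condition 2 (every backdoor path blocked by {Motivation, Tutoring}):
  P1: blocked at chain node Motivation ∈ conditioning set.
  P2: blocked at chain node Motivation ∈ conditioning set.
  P3: blocked at fork node Tutoring ∈ conditioning set.
  P4: blocked at fork node Tutoring ∈ conditioning set.
  P5: blocked at fork node Motivation ∈ conditioning set.
  P6: blocked at fork node Motivation ∈ conditioning set.
{Motivation, Tutoring} satisfies the backdoor criterion.

Yes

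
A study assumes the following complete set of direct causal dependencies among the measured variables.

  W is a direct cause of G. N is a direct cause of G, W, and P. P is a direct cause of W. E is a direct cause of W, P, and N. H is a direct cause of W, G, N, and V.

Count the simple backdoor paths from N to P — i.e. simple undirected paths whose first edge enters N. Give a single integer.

6

A backdoor path from N to P is any simple undirected path whose first edge points into N (i.e. leaves N via a parent).
Parents of N: {E, H}.
Enumerating:
  P1: N <- H -> W <- E -> P
  P2: N <- H -> W <- P
  P3: N <- H -> G <- W <- E -> P
  P4: N <- H -> G <- W <- P
  P5: N <- E -> P
  P6: N <- E -> W <- P
That exhausts the simple backdoor paths. Count: 6.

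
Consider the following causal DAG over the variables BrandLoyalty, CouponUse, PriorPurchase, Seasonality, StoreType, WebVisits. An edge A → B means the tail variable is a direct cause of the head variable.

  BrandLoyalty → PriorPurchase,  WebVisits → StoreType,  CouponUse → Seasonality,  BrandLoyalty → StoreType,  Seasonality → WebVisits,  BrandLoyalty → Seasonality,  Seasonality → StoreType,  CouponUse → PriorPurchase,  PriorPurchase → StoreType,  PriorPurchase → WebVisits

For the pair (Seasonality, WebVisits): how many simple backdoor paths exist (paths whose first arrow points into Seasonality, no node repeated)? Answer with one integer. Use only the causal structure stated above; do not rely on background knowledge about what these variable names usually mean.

7

A backdoor path from Seasonality to WebVisits is any simple undirected path whose first edge points into Seasonality (i.e. leaves Seasonality via a parent).
Parents of Seasonality: {BrandLoyalty, CouponUse}.
Enumerating:
  P1: Seasonality <- CouponUse -> PriorPurchase <- BrandLoyalty -> StoreType <- WebVisits
  P2: Seasonality <- CouponUse -> PriorPurchase -> WebVisits
  P3: Seasonality <- CouponUse -> PriorPurchase -> StoreType <- WebVisits
  P4: Seasonality <- BrandLoyalty -> PriorPurchase -> WebVisits
  P5: Seasonality <- BrandLoyalty -> PriorPurchase -> StoreType <- WebVisits
  P6: Seasonality <- BrandLoyalty -> StoreType <- PriorPurchase -> WebVisits
  P7: Seasonality <- BrandLoyalty -> StoreType <- WebVisits
That exhausts the simple backdoor paths. Count: 7.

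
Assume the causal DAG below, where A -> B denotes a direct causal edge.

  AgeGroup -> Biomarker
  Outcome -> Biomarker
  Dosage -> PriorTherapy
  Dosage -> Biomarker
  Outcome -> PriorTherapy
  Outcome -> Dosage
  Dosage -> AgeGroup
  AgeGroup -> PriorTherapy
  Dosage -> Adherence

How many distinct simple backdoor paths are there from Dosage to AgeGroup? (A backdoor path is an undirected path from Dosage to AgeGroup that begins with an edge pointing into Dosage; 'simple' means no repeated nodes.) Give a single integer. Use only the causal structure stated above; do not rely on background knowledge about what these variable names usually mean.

A backdoor path from Dosage to AgeGroup is any simple undirected path whose first edge points into Dosage (i.e. leaves Dosage via a parent).
Parents of Dosage: {Outcome}.
Enumerating:
  P1: Dosage <- Outcome -> Biomarker <- AgeGroup
  P2: Dosage <- Outcome -> PriorTherapy <- AgeGroup
That exhausts the simple backdoor paths. Count: 2.

2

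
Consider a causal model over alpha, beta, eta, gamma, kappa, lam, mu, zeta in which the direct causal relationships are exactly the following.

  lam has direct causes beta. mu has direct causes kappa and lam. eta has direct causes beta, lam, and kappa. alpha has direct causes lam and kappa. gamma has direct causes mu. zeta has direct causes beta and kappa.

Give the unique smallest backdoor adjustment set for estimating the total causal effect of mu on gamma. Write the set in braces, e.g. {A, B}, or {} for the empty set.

{}

Variables eligible for adjustment (non-descendants of mu, excluding mu and gamma): {alpha, beta, eta, kappa, lam, zeta}.
Backdoor paths from mu to gamma:
  (none)
With no backdoor paths the empty set already satisfies the criterion, and it is trivially minimal.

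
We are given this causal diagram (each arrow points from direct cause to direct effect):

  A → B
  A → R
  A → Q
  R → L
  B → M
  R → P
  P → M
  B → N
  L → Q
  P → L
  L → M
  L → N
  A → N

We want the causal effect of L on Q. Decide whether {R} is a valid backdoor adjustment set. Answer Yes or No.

Yes

Backdoor paths from L to Q (paths whose first edge points into L):
  P1: L <- R <- A -> Q
  P2: L <- R -> P -> M <- B <- A -> Q
  P3: L <- R -> P -> M <- B -> N <- A -> Q
  P4: L <- P <- R <- A -> Q
  P5: L <- P -> M <- B <- A -> Q
  P6: L <- P -> M <- B -> N <- A -> Q
Condition 1 (no descendant of L in the set): holds — descendants of L are {M, N, Q}; none are in {R}.
Condition 2 (every backdoor path blocked by {R}):
  P1: blocked at chain node R ∈ conditioning set.
  P2: blocked at fork node R ∈ conditioning set.
  P3: blocked at fork node R ∈ conditioning set.
  P4: blocked at chain node R ∈ conditioning set.
  P5: blocked at collider M (neither it nor any descendant is in the conditioning set).
  P6: blocked at collider M (neither it nor any descendant is in the conditioning set).
{R} satisfies the backdoor criterion.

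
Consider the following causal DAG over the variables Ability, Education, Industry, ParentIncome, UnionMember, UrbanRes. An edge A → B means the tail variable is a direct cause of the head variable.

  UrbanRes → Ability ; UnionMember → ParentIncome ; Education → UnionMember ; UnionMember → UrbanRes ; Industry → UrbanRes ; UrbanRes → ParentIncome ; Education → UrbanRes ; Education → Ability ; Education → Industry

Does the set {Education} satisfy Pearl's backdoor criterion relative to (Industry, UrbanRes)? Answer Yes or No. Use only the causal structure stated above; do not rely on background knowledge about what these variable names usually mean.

Backdoor paths from Industry to UrbanRes (paths whose first edge points into Industry):
  P1: Industry <- Education -> UnionMember -> UrbanRes
  P2: Industry <- Education -> UnionMember -> ParentIncome <- UrbanRes
  P3: Industry <- Education -> UrbanRes
  P4: Industry <- Education -> Ability <- UrbanRes
Condition 1 (no descendant of Industry in the set): holds — descendants of Industry are {Ability, ParentIncome, UrbanRes}; none are in {Education}.
Condition 2 (every backdoor path blocked by {Education}):
  P1: blocked at fork node Education ∈ conditioning set.
  P2: blocked at fork node Education ∈ conditioning set.
  P3: blocked at fork node Education ∈ conditioning set.
  P4: blocked at fork node Education ∈ conditioning set.
{Education} satisfies the backdoor criterion.

Yes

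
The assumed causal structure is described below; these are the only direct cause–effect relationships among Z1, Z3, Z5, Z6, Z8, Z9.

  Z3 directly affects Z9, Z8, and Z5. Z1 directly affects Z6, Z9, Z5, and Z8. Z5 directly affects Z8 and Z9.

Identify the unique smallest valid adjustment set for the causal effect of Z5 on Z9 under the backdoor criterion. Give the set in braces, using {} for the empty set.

{Z1, Z3}

Variables eligible for adjustment (non-descendants of Z5, excluding Z5 and Z9): {Z1, Z3, Z6}.
Backdoor paths from Z5 to Z9:
  P1: Z5 <- Z3 -> Z9
  P2: Z5 <- Z3 -> Z8 <- Z1 -> Z9
  P3: Z5 <- Z1 -> Z9
  P4: Z5 <- Z1 -> Z8 <- Z3 -> Z9
The empty set is not sufficient: P1 (Z5 <- Z3 -> Z9) has no collider blocking it and no conditioned non-collider, so it is open.
Try {Z1, Z3}:
  P1: blocked at fork node Z3 ∈ conditioning set.
  P2: blocked at fork node Z3 ∈ conditioning set.
  P3: blocked at fork node Z1 ∈ conditioning set.
  P4: blocked at fork node Z1 ∈ conditioning set.
{Z1, Z3} contains no descendant of Z5 and blocks every backdoor path.
Every element of {Z1, Z3} is needed (dropping Z1 leaves P3 open; dropping Z3 leaves P1 open), so no proper subset is valid.
Among all size-2 subsets of the eligible variables, only {Z1, Z3} blocks every backdoor path, so it is the unique smallest valid adjustment set.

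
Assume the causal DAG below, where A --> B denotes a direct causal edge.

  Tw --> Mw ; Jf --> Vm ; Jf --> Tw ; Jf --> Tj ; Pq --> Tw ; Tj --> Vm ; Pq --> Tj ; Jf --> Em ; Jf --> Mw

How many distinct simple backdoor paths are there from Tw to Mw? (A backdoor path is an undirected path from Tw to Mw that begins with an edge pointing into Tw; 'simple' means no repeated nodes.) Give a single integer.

3

A backdoor path from Tw to Mw is any simple undirected path whose first edge points into Tw (i.e. leaves Tw via a parent).
Parents of Tw: {Jf, Pq}.
Enumerating:
  P1: Tw <- Jf -> Mw
  P2: Tw <- Pq -> Tj <- Jf -> Mw
  P3: Tw <- Pq -> Tj -> Vm <- Jf -> Mw
That exhausts the simple backdoor paths. Count: 3.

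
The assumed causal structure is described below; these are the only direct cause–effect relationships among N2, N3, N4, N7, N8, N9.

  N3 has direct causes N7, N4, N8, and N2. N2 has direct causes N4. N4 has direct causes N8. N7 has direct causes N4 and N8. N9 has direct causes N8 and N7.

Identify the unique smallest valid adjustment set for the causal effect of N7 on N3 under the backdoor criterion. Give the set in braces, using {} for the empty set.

{N4, N8}

Variables eligible for adjustment (non-descendants of N7, excluding N7 and N3): {N2, N4, N8}.
Backdoor paths from N7 to N3:
  P1: N7 <- N8 -> N4 -> N2 -> N3
  P2: N7 <- N8 -> N4 -> N3
  P3: N7 <- N8 -> N3
  P4: N7 <- N4 <- N8 -> N3
  P5: N7 <- N4 -> N2 -> N3
  P6: N7 <- N4 -> N3
The empty set is not sufficient: P1 (N7 <- N8 -> N4 -> N2 -> N3) has no collider blocking it and no conditioned non-collider, so it is open.
Try {N4, N8}:
  P1: blocked at fork node N8 ∈ conditioning set.
  P2: blocked at fork node N8 ∈ conditioning set.
  P3: blocked at fork node N8 ∈ conditioning set.
  P4: blocked at chain node N4 ∈ conditioning set.
  P5: blocked at fork node N4 ∈ conditioning set.
  P6: blocked at fork node N4 ∈ conditioning set.
{N4, N8} contains no descendant of N7 and blocks every backdoor path.
Every element of {N4, N8} is needed (dropping N4 leaves P5 open; dropping N8 leaves P3 open), so no proper subset is valid.
Among all size-2 subsets of the eligible variables, only {N4, N8} blocks every backdoor path, so it is the unique smallest valid adjustment set.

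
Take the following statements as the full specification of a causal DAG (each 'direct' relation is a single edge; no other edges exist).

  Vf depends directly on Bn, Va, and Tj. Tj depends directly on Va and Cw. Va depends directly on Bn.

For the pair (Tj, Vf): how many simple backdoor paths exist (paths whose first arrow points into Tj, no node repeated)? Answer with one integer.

2

A backdoor path from Tj to Vf is any simple undirected path whose first edge points into Tj (i.e. leaves Tj via a parent).
Parents of Tj: {Cw, Va}.
Enumerating:
  P1: Tj <- Va <- Bn -> Vf
  P2: Tj <- Va -> Vf
That exhausts the simple backdoor paths. Count: 2.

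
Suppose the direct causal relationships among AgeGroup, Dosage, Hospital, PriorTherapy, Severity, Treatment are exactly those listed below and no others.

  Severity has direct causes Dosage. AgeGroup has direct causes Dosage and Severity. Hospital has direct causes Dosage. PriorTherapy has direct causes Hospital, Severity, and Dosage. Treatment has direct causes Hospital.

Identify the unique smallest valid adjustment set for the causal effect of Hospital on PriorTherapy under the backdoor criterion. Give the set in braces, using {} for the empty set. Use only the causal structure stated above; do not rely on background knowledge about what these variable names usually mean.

{Dosage}

Variables eligible for adjustment (non-descendants of Hospital, excluding Hospital and PriorTherapy): {AgeGroup, Dosage, Severity}.
Backdoor paths from Hospital to PriorTherapy:
  P1: Hospital <- Dosage -> Severity -> PriorTherapy
  P2: Hospital <- Dosage -> PriorTherapy
  P3: Hospital <- Dosage -> AgeGroup <- Severity -> PriorTherapy
The empty set is not sufficient: P1 (Hospital <- Dosage -> Severity -> PriorTherapy) has no collider blocking it and no conditioned non-collider, so it is open.
Try {Dosage}:
  P1: blocked at fork node Dosage ∈ conditioning set.
  P2: blocked at fork node Dosage ∈ conditioning set.
  P3: blocked at fork node Dosage ∈ conditioning set.
{Dosage} contains no descendant of Hospital and blocks every backdoor path.
No other singleton works — e.g. {Severity} leaves P2 open — so {Dosage} is the unique smallest valid adjustment set.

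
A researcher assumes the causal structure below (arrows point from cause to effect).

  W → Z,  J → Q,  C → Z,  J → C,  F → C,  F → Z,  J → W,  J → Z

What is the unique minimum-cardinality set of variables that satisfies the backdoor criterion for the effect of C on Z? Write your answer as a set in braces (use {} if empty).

Variables eligible for adjustment (non-descendants of C, excluding C and Z): {F, J, Q, W}.
Backdoor paths from C to Z:
  P1: C <- F -> Z
  P2: C <- J -> W -> Z
  P3: C <- J -> Z
The empty set is not sufficient: P1 (C <- F -> Z) has no collider blocking it and no conditioned non-collider, so it is open.
Try {F, J}:
  P1: blocked at fork node F ∈ conditioning set.
  P2: blocked at fork node J ∈ conditioning set.
  P3: blocked at fork node J ∈ conditioning set.
{F, J} contains no descendant of C and blocks every backdoor path.
Every element of {F, J} is needed (dropping F leaves P1 open; dropping J leaves P2 open), so no proper subset is valid.
Among all size-2 subsets of the eligible variables, only {F, J} blocks every backdoor path, so it is the unique smallest valid adjustment set.

{F, J}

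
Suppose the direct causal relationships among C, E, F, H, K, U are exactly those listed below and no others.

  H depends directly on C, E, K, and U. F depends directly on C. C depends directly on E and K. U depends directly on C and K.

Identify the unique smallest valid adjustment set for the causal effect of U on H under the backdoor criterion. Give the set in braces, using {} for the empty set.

{C, K}

Variables eligible for adjustment (non-descendants of U, excluding U and H): {C, E, F, K}.
Backdoor paths from U to H:
  P1: U <- K -> C <- E -> H
  P2: U <- K -> C -> H
  P3: U <- K -> H
  P4: U <- C <- E -> H
  P5: U <- C <- K -> H
  P6: U <- C -> H
The empty set is not sufficient: P2 (U <- K -> C -> H) has no collider blocking it and no conditioned non-collider, so it is open.
Try {C, K}:
  P1: blocked at fork node K ∈ conditioning set.
  P2: blocked at fork node K ∈ conditioning set.
  P3: blocked at fork node K ∈ conditioning set.
  P4: blocked at chain node C ∈ conditioning set.
  P5: blocked at chain node C ∈ conditioning set.
  P6: blocked at fork node C ∈ conditioning set.
{C, K} contains no descendant of U and blocks every backdoor path.
Every element of {C, K} is needed (dropping C leaves P4 open; dropping K leaves P1 open), so no proper subset is valid.
Among all size-2 subsets of the eligible variables, only {C, K} blocks every backdoor path, so it is the unique smallest valid adjustment set.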